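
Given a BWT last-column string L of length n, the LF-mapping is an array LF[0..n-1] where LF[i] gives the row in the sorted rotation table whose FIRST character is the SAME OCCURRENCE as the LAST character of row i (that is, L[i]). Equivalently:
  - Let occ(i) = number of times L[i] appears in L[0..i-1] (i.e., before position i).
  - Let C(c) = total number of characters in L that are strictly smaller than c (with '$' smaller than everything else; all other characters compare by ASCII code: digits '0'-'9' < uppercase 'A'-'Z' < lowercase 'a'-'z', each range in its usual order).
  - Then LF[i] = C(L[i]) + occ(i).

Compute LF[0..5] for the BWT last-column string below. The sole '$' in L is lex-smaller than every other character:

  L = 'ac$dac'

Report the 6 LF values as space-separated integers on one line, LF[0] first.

Answer: 1 3 0 5 2 4

Derivation:
Char counts: '$':1, 'a':2, 'c':2, 'd':1
C (first-col start): C('$')=0, C('a')=1, C('c')=3, C('d')=5
L[0]='a': occ=0, LF[0]=C('a')+0=1+0=1
L[1]='c': occ=0, LF[1]=C('c')+0=3+0=3
L[2]='$': occ=0, LF[2]=C('$')+0=0+0=0
L[3]='d': occ=0, LF[3]=C('d')+0=5+0=5
L[4]='a': occ=1, LF[4]=C('a')+1=1+1=2
L[5]='c': occ=1, LF[5]=C('c')+1=3+1=4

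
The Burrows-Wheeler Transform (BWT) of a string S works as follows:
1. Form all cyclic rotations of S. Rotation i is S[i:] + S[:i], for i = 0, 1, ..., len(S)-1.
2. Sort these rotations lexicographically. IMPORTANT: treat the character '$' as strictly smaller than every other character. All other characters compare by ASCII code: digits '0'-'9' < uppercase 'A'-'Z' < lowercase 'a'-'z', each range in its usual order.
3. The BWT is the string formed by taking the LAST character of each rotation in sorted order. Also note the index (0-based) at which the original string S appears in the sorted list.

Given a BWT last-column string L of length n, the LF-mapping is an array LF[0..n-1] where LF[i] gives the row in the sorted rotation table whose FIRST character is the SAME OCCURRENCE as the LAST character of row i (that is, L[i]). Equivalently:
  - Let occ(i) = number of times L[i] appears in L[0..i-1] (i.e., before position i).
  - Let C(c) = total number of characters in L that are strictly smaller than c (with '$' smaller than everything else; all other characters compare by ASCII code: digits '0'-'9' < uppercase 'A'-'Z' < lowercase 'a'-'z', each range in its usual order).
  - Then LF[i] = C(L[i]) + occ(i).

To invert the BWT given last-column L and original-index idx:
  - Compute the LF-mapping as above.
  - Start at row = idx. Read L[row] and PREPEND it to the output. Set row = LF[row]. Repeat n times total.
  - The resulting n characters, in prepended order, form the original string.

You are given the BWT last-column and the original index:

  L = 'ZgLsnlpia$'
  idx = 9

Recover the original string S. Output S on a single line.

Answer: saplingLZ$

Derivation:
LF mapping: 2 4 1 9 7 6 8 5 3 0
Walk LF starting at row 9, prepending L[row]:
  step 1: row=9, L[9]='$', prepend. Next row=LF[9]=0
  step 2: row=0, L[0]='Z', prepend. Next row=LF[0]=2
  step 3: row=2, L[2]='L', prepend. Next row=LF[2]=1
  step 4: row=1, L[1]='g', prepend. Next row=LF[1]=4
  step 5: row=4, L[4]='n', prepend. Next row=LF[4]=7
  step 6: row=7, L[7]='i', prepend. Next row=LF[7]=5
  step 7: row=5, L[5]='l', prepend. Next row=LF[5]=6
  step 8: row=6, L[6]='p', prepend. Next row=LF[6]=8
  step 9: row=8, L[8]='a', prepend. Next row=LF[8]=3
  step 10: row=3, L[3]='s', prepend. Next row=LF[3]=9
Reversed output: saplingLZ$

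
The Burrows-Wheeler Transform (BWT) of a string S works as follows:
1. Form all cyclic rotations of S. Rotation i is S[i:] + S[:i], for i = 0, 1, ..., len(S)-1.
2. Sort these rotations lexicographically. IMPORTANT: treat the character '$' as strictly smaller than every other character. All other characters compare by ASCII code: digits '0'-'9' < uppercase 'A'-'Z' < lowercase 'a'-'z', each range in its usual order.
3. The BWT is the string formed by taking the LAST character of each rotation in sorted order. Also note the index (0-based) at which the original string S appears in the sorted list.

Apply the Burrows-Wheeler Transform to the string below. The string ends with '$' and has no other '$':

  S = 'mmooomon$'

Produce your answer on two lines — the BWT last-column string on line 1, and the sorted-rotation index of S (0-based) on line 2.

Answer: n$omoomom
1

Derivation:
All 9 rotations (rotation i = S[i:]+S[:i]):
  rot[0] = mmooomon$
  rot[1] = mooomon$m
  rot[2] = ooomon$mm
  rot[3] = oomon$mmo
  rot[4] = omon$mmoo
  rot[5] = mon$mmooo
  rot[6] = on$mmooom
  rot[7] = n$mmooomo
  rot[8] = $mmooomon
Sorted (with $ < everything):
  sorted[0] = $mmooomon  (last char: 'n')
  sorted[1] = mmooomon$  (last char: '$')
  sorted[2] = mon$mmooo  (last char: 'o')
  sorted[3] = mooomon$m  (last char: 'm')
  sorted[4] = n$mmooomo  (last char: 'o')
  sorted[5] = omon$mmoo  (last char: 'o')
  sorted[6] = on$mmooom  (last char: 'm')
  sorted[7] = oomon$mmo  (last char: 'o')
  sorted[8] = ooomon$mm  (last char: 'm')
Last column: n$omoomom
Original string S is at sorted index 1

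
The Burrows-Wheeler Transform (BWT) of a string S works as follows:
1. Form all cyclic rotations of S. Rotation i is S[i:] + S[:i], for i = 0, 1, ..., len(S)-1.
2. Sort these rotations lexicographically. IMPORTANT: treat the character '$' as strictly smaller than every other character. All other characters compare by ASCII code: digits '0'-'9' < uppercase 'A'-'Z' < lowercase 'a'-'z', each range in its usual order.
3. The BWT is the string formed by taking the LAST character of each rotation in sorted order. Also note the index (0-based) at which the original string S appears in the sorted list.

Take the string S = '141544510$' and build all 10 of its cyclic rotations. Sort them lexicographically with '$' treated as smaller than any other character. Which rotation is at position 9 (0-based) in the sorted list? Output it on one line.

All 10 rotations (rotation i = S[i:]+S[:i]):
  rot[0] = 141544510$
  rot[1] = 41544510$1
  rot[2] = 1544510$14
  rot[3] = 544510$141
  rot[4] = 44510$1415
  rot[5] = 4510$14154
  rot[6] = 510$141544
  rot[7] = 10$1415445
  rot[8] = 0$14154451
  rot[9] = $141544510
Sorted (with $ < everything):
  sorted[0] = $141544510
  sorted[1] = 0$14154451
  sorted[2] = 10$1415445
  sorted[3] = 141544510$
  sorted[4] = 1544510$14
  sorted[5] = 41544510$1
  sorted[6] = 44510$1415
  sorted[7] = 4510$14154
  sorted[8] = 510$141544
  sorted[9] = 544510$141
sorted[9] = 544510$141

Answer: 544510$141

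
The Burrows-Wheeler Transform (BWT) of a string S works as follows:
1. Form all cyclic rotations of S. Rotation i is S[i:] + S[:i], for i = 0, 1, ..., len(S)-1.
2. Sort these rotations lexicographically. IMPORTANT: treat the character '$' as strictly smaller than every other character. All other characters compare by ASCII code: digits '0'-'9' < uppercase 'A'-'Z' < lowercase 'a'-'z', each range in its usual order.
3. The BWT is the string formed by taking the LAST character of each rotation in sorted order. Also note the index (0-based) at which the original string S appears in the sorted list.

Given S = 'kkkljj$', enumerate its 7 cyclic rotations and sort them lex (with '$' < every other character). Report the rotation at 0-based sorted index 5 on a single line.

All 7 rotations (rotation i = S[i:]+S[:i]):
  rot[0] = kkkljj$
  rot[1] = kkljj$k
  rot[2] = kljj$kk
  rot[3] = ljj$kkk
  rot[4] = jj$kkkl
  rot[5] = j$kkklj
  rot[6] = $kkkljj
Sorted (with $ < everything):
  sorted[0] = $kkkljj
  sorted[1] = j$kkklj
  sorted[2] = jj$kkkl
  sorted[3] = kkkljj$
  sorted[4] = kkljj$k
  sorted[5] = kljj$kk
  sorted[6] = ljj$kkk
sorted[5] = kljj$kk

Answer: kljj$kk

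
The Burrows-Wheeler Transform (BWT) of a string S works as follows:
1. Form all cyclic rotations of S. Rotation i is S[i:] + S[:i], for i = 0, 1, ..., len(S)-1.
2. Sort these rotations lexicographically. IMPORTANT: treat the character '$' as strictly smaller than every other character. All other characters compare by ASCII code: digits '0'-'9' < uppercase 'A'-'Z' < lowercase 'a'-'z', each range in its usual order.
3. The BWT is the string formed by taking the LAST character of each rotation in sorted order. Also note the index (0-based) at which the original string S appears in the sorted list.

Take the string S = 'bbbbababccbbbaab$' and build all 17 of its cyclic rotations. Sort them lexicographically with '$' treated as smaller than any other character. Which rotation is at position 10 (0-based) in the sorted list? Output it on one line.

All 17 rotations (rotation i = S[i:]+S[:i]):
  rot[0] = bbbbababccbbbaab$
  rot[1] = bbbababccbbbaab$b
  rot[2] = bbababccbbbaab$bb
  rot[3] = bababccbbbaab$bbb
  rot[4] = ababccbbbaab$bbbb
  rot[5] = babccbbbaab$bbbba
  rot[6] = abccbbbaab$bbbbab
  rot[7] = bccbbbaab$bbbbaba
  rot[8] = ccbbbaab$bbbbabab
  rot[9] = cbbbaab$bbbbababc
  rot[10] = bbbaab$bbbbababcc
  rot[11] = bbaab$bbbbababccb
  rot[12] = baab$bbbbababccbb
  rot[13] = aab$bbbbababccbbb
  rot[14] = ab$bbbbababccbbba
  rot[15] = b$bbbbababccbbbaa
  rot[16] = $bbbbababccbbbaab
Sorted (with $ < everything):
  sorted[0] = $bbbbababccbbbaab
  sorted[1] = aab$bbbbababccbbb
  sorted[2] = ab$bbbbababccbbba
  sorted[3] = ababccbbbaab$bbbb
  sorted[4] = abccbbbaab$bbbbab
  sorted[5] = b$bbbbababccbbbaa
  sorted[6] = baab$bbbbababccbb
  sorted[7] = bababccbbbaab$bbb
  sorted[8] = babccbbbaab$bbbba
  sorted[9] = bbaab$bbbbababccb
  sorted[10] = bbababccbbbaab$bb
  sorted[11] = bbbaab$bbbbababcc
  sorted[12] = bbbababccbbbaab$b
  sorted[13] = bbbbababccbbbaab$
  sorted[14] = bccbbbaab$bbbbaba
  sorted[15] = cbbbaab$bbbbababc
  sorted[16] = ccbbbaab$bbbbabab
sorted[10] = bbababccbbbaab$bb

Answer: bbababccbbbaab$bb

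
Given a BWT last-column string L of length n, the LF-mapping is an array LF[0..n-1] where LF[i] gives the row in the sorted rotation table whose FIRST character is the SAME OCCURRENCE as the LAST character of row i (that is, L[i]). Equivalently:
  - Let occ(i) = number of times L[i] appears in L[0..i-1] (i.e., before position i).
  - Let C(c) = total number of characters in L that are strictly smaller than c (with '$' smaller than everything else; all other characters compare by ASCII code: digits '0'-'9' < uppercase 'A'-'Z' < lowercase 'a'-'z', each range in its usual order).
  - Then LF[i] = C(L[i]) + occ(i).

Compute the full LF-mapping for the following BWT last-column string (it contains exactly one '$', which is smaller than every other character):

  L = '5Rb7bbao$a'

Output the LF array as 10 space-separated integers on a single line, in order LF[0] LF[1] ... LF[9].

Answer: 1 3 6 2 7 8 4 9 0 5

Derivation:
Char counts: '$':1, '5':1, '7':1, 'R':1, 'a':2, 'b':3, 'o':1
C (first-col start): C('$')=0, C('5')=1, C('7')=2, C('R')=3, C('a')=4, C('b')=6, C('o')=9
L[0]='5': occ=0, LF[0]=C('5')+0=1+0=1
L[1]='R': occ=0, LF[1]=C('R')+0=3+0=3
L[2]='b': occ=0, LF[2]=C('b')+0=6+0=6
L[3]='7': occ=0, LF[3]=C('7')+0=2+0=2
L[4]='b': occ=1, LF[4]=C('b')+1=6+1=7
L[5]='b': occ=2, LF[5]=C('b')+2=6+2=8
L[6]='a': occ=0, LF[6]=C('a')+0=4+0=4
L[7]='o': occ=0, LF[7]=C('o')+0=9+0=9
L[8]='$': occ=0, LF[8]=C('$')+0=0+0=0
L[9]='a': occ=1, LF[9]=C('a')+1=4+1=5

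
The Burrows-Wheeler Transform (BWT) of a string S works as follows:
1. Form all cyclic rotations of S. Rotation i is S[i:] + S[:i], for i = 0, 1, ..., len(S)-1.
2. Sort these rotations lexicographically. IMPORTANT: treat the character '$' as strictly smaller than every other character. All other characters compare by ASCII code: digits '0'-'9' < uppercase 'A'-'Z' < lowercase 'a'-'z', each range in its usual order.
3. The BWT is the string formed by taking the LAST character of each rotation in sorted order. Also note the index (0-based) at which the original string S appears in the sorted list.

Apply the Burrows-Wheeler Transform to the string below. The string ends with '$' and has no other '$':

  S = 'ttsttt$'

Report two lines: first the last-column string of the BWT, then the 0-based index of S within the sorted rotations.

All 7 rotations (rotation i = S[i:]+S[:i]):
  rot[0] = ttsttt$
  rot[1] = tsttt$t
  rot[2] = sttt$tt
  rot[3] = ttt$tts
  rot[4] = tt$ttst
  rot[5] = t$ttstt
  rot[6] = $ttsttt
Sorted (with $ < everything):
  sorted[0] = $ttsttt  (last char: 't')
  sorted[1] = sttt$tt  (last char: 't')
  sorted[2] = t$ttstt  (last char: 't')
  sorted[3] = tsttt$t  (last char: 't')
  sorted[4] = tt$ttst  (last char: 't')
  sorted[5] = ttsttt$  (last char: '$')
  sorted[6] = ttt$tts  (last char: 's')
Last column: ttttt$s
Original string S is at sorted index 5

Answer: ttttt$s
5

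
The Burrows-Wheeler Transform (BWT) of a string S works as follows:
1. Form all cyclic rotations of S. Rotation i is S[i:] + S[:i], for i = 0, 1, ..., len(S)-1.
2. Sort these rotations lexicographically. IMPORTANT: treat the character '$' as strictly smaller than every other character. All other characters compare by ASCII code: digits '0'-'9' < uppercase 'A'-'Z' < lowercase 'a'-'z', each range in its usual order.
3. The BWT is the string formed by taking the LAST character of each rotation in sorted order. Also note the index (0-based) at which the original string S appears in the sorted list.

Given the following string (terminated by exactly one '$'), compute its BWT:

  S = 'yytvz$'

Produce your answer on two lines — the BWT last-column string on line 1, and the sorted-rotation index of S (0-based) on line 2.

Answer: zyty$v
4

Derivation:
All 6 rotations (rotation i = S[i:]+S[:i]):
  rot[0] = yytvz$
  rot[1] = ytvz$y
  rot[2] = tvz$yy
  rot[3] = vz$yyt
  rot[4] = z$yytv
  rot[5] = $yytvz
Sorted (with $ < everything):
  sorted[0] = $yytvz  (last char: 'z')
  sorted[1] = tvz$yy  (last char: 'y')
  sorted[2] = vz$yyt  (last char: 't')
  sorted[3] = ytvz$y  (last char: 'y')
  sorted[4] = yytvz$  (last char: '$')
  sorted[5] = z$yytv  (last char: 'v')
Last column: zyty$v
Original string S is at sorted index 4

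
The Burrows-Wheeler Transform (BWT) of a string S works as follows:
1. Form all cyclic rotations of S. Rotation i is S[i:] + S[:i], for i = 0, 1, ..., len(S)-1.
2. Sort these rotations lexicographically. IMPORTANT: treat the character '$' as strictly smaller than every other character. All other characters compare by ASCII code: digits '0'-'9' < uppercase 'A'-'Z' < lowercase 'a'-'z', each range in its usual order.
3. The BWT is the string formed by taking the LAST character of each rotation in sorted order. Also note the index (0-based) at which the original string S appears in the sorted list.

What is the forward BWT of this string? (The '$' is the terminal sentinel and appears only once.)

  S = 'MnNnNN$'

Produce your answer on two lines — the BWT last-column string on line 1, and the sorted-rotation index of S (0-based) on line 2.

All 7 rotations (rotation i = S[i:]+S[:i]):
  rot[0] = MnNnNN$
  rot[1] = nNnNN$M
  rot[2] = NnNN$Mn
  rot[3] = nNN$MnN
  rot[4] = NN$MnNn
  rot[5] = N$MnNnN
  rot[6] = $MnNnNN
Sorted (with $ < everything):
  sorted[0] = $MnNnNN  (last char: 'N')
  sorted[1] = MnNnNN$  (last char: '$')
  sorted[2] = N$MnNnN  (last char: 'N')
  sorted[3] = NN$MnNn  (last char: 'n')
  sorted[4] = NnNN$Mn  (last char: 'n')
  sorted[5] = nNN$MnN  (last char: 'N')
  sorted[6] = nNnNN$M  (last char: 'M')
Last column: N$NnnNM
Original string S is at sorted index 1

Answer: N$NnnNM
1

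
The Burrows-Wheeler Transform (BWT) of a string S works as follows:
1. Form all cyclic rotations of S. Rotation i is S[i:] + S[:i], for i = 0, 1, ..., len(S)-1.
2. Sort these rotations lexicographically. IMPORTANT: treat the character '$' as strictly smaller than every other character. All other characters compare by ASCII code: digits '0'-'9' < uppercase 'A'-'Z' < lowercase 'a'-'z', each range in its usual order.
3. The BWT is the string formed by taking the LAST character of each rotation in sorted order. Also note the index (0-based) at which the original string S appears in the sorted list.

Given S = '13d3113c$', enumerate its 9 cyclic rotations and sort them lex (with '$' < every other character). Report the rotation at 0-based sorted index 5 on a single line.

All 9 rotations (rotation i = S[i:]+S[:i]):
  rot[0] = 13d3113c$
  rot[1] = 3d3113c$1
  rot[2] = d3113c$13
  rot[3] = 3113c$13d
  rot[4] = 113c$13d3
  rot[5] = 13c$13d31
  rot[6] = 3c$13d311
  rot[7] = c$13d3113
  rot[8] = $13d3113c
Sorted (with $ < everything):
  sorted[0] = $13d3113c
  sorted[1] = 113c$13d3
  sorted[2] = 13c$13d31
  sorted[3] = 13d3113c$
  sorted[4] = 3113c$13d
  sorted[5] = 3c$13d311
  sorted[6] = 3d3113c$1
  sorted[7] = c$13d3113
  sorted[8] = d3113c$13
sorted[5] = 3c$13d311

Answer: 3c$13d311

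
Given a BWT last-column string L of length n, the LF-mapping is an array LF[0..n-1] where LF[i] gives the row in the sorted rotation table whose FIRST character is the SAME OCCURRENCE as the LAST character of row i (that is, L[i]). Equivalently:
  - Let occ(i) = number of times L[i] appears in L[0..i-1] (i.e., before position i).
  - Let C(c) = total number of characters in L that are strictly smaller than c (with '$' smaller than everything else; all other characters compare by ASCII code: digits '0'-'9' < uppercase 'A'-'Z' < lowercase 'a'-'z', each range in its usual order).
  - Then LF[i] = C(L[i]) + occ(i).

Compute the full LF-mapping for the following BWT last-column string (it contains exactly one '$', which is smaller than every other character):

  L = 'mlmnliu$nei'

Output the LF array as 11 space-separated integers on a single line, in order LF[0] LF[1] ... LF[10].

Char counts: '$':1, 'e':1, 'i':2, 'l':2, 'm':2, 'n':2, 'u':1
C (first-col start): C('$')=0, C('e')=1, C('i')=2, C('l')=4, C('m')=6, C('n')=8, C('u')=10
L[0]='m': occ=0, LF[0]=C('m')+0=6+0=6
L[1]='l': occ=0, LF[1]=C('l')+0=4+0=4
L[2]='m': occ=1, LF[2]=C('m')+1=6+1=7
L[3]='n': occ=0, LF[3]=C('n')+0=8+0=8
L[4]='l': occ=1, LF[4]=C('l')+1=4+1=5
L[5]='i': occ=0, LF[5]=C('i')+0=2+0=2
L[6]='u': occ=0, LF[6]=C('u')+0=10+0=10
L[7]='$': occ=0, LF[7]=C('$')+0=0+0=0
L[8]='n': occ=1, LF[8]=C('n')+1=8+1=9
L[9]='e': occ=0, LF[9]=C('e')+0=1+0=1
L[10]='i': occ=1, LF[10]=C('i')+1=2+1=3

Answer: 6 4 7 8 5 2 10 0 9 1 3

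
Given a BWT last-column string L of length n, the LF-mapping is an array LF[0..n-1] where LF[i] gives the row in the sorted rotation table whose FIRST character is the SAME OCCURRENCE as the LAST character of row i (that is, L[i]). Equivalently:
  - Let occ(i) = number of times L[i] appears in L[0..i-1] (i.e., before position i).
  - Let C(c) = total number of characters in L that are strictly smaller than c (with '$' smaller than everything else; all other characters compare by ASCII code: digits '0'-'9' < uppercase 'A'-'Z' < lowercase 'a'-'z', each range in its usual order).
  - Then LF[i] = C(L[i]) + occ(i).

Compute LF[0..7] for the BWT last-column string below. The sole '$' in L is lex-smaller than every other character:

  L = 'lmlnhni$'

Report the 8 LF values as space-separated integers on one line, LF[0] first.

Answer: 3 5 4 6 1 7 2 0

Derivation:
Char counts: '$':1, 'h':1, 'i':1, 'l':2, 'm':1, 'n':2
C (first-col start): C('$')=0, C('h')=1, C('i')=2, C('l')=3, C('m')=5, C('n')=6
L[0]='l': occ=0, LF[0]=C('l')+0=3+0=3
L[1]='m': occ=0, LF[1]=C('m')+0=5+0=5
L[2]='l': occ=1, LF[2]=C('l')+1=3+1=4
L[3]='n': occ=0, LF[3]=C('n')+0=6+0=6
L[4]='h': occ=0, LF[4]=C('h')+0=1+0=1
L[5]='n': occ=1, LF[5]=C('n')+1=6+1=7
L[6]='i': occ=0, LF[6]=C('i')+0=2+0=2
L[7]='$': occ=0, LF[7]=C('$')+0=0+0=0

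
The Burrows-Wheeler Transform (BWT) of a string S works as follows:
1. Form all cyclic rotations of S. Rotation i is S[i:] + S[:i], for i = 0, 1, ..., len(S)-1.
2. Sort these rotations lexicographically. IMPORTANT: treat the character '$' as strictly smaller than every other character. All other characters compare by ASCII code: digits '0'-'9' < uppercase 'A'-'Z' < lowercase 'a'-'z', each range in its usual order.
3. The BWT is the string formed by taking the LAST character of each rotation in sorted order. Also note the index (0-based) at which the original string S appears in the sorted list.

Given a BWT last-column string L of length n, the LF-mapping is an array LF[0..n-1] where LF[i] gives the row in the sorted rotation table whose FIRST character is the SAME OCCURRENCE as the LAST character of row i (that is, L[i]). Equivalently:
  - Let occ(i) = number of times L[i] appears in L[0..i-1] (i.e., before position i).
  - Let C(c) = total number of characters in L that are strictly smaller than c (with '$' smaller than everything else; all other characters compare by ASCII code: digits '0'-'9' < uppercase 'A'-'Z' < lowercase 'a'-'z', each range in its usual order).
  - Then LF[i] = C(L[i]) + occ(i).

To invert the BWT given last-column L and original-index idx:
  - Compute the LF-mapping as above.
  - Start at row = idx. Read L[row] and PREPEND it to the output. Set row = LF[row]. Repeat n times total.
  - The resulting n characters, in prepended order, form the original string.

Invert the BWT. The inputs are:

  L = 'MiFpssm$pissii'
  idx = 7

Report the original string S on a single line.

LF mapping: 2 3 1 8 10 11 7 0 9 4 12 13 5 6
Walk LF starting at row 7, prepending L[row]:
  step 1: row=7, L[7]='$', prepend. Next row=LF[7]=0
  step 2: row=0, L[0]='M', prepend. Next row=LF[0]=2
  step 3: row=2, L[2]='F', prepend. Next row=LF[2]=1
  step 4: row=1, L[1]='i', prepend. Next row=LF[1]=3
  step 5: row=3, L[3]='p', prepend. Next row=LF[3]=8
  step 6: row=8, L[8]='p', prepend. Next row=LF[8]=9
  step 7: row=9, L[9]='i', prepend. Next row=LF[9]=4
  step 8: row=4, L[4]='s', prepend. Next row=LF[4]=10
  step 9: row=10, L[10]='s', prepend. Next row=LF[10]=12
  step 10: row=12, L[12]='i', prepend. Next row=LF[12]=5
  step 11: row=5, L[5]='s', prepend. Next row=LF[5]=11
  step 12: row=11, L[11]='s', prepend. Next row=LF[11]=13
  step 13: row=13, L[13]='i', prepend. Next row=LF[13]=6
  step 14: row=6, L[6]='m', prepend. Next row=LF[6]=7
Reversed output: mississippiFM$

Answer: mississippiFM$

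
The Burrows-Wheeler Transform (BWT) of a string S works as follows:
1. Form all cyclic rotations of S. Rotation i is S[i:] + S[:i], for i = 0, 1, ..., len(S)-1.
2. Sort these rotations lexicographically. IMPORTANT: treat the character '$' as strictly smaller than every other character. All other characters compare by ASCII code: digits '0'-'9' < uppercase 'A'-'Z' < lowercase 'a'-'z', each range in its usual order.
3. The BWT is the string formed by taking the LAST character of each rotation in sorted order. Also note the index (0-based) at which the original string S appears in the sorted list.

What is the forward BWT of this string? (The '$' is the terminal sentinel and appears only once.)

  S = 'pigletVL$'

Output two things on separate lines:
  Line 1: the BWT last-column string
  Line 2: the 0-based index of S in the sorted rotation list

All 9 rotations (rotation i = S[i:]+S[:i]):
  rot[0] = pigletVL$
  rot[1] = igletVL$p
  rot[2] = gletVL$pi
  rot[3] = letVL$pig
  rot[4] = etVL$pigl
  rot[5] = tVL$pigle
  rot[6] = VL$piglet
  rot[7] = L$pigletV
  rot[8] = $pigletVL
Sorted (with $ < everything):
  sorted[0] = $pigletVL  (last char: 'L')
  sorted[1] = L$pigletV  (last char: 'V')
  sorted[2] = VL$piglet  (last char: 't')
  sorted[3] = etVL$pigl  (last char: 'l')
  sorted[4] = gletVL$pi  (last char: 'i')
  sorted[5] = igletVL$p  (last char: 'p')
  sorted[6] = letVL$pig  (last char: 'g')
  sorted[7] = pigletVL$  (last char: '$')
  sorted[8] = tVL$pigle  (last char: 'e')
Last column: LVtlipg$e
Original string S is at sorted index 7

Answer: LVtlipg$e
7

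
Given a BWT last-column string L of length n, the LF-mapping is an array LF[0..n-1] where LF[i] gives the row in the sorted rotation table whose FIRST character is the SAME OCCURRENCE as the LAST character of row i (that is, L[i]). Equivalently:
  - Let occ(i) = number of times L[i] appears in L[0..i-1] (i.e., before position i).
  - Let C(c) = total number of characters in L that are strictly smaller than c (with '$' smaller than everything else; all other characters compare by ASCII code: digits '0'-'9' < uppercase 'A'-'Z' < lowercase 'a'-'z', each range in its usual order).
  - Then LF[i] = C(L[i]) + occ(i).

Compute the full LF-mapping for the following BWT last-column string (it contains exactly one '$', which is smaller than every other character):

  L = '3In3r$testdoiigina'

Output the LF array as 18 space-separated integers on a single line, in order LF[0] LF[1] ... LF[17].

Answer: 1 3 11 2 14 0 16 6 15 17 5 13 8 9 7 10 12 4

Derivation:
Char counts: '$':1, '3':2, 'I':1, 'a':1, 'd':1, 'e':1, 'g':1, 'i':3, 'n':2, 'o':1, 'r':1, 's':1, 't':2
C (first-col start): C('$')=0, C('3')=1, C('I')=3, C('a')=4, C('d')=5, C('e')=6, C('g')=7, C('i')=8, C('n')=11, C('o')=13, C('r')=14, C('s')=15, C('t')=16
L[0]='3': occ=0, LF[0]=C('3')+0=1+0=1
L[1]='I': occ=0, LF[1]=C('I')+0=3+0=3
L[2]='n': occ=0, LF[2]=C('n')+0=11+0=11
L[3]='3': occ=1, LF[3]=C('3')+1=1+1=2
L[4]='r': occ=0, LF[4]=C('r')+0=14+0=14
L[5]='$': occ=0, LF[5]=C('$')+0=0+0=0
L[6]='t': occ=0, LF[6]=C('t')+0=16+0=16
L[7]='e': occ=0, LF[7]=C('e')+0=6+0=6
L[8]='s': occ=0, LF[8]=C('s')+0=15+0=15
L[9]='t': occ=1, LF[9]=C('t')+1=16+1=17
L[10]='d': occ=0, LF[10]=C('d')+0=5+0=5
L[11]='o': occ=0, LF[11]=C('o')+0=13+0=13
L[12]='i': occ=0, LF[12]=C('i')+0=8+0=8
L[13]='i': occ=1, LF[13]=C('i')+1=8+1=9
L[14]='g': occ=0, LF[14]=C('g')+0=7+0=7
L[15]='i': occ=2, LF[15]=C('i')+2=8+2=10
L[16]='n': occ=1, LF[16]=C('n')+1=11+1=12
L[17]='a': occ=0, LF[17]=C('a')+0=4+0=4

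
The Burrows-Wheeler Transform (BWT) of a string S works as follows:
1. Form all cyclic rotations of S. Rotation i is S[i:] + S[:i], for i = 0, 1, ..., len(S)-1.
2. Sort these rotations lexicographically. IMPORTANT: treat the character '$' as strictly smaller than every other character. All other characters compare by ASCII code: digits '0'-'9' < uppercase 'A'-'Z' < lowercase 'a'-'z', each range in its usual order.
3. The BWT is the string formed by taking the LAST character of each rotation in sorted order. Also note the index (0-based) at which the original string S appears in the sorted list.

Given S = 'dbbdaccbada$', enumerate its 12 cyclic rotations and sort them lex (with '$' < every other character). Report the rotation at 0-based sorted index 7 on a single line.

Answer: cbada$dbbdac

Derivation:
All 12 rotations (rotation i = S[i:]+S[:i]):
  rot[0] = dbbdaccbada$
  rot[1] = bbdaccbada$d
  rot[2] = bdaccbada$db
  rot[3] = daccbada$dbb
  rot[4] = accbada$dbbd
  rot[5] = ccbada$dbbda
  rot[6] = cbada$dbbdac
  rot[7] = bada$dbbdacc
  rot[8] = ada$dbbdaccb
  rot[9] = da$dbbdaccba
  rot[10] = a$dbbdaccbad
  rot[11] = $dbbdaccbada
Sorted (with $ < everything):
  sorted[0] = $dbbdaccbada
  sorted[1] = a$dbbdaccbad
  sorted[2] = accbada$dbbd
  sorted[3] = ada$dbbdaccb
  sorted[4] = bada$dbbdacc
  sorted[5] = bbdaccbada$d
  sorted[6] = bdaccbada$db
  sorted[7] = cbada$dbbdac
  sorted[8] = ccbada$dbbda
  sorted[9] = da$dbbdaccba
  sorted[10] = daccbada$dbb
  sorted[11] = dbbdaccbada$
sorted[7] = cbada$dbbdac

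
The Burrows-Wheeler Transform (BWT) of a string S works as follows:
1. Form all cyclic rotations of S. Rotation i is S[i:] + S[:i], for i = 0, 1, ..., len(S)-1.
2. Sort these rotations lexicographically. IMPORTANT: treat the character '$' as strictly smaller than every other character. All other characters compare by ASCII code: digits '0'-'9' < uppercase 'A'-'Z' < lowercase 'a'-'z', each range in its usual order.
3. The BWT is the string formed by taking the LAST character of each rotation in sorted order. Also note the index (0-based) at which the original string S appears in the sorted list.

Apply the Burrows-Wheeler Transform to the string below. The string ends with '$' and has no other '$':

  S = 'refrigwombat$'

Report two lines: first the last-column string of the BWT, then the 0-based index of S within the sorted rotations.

All 13 rotations (rotation i = S[i:]+S[:i]):
  rot[0] = refrigwombat$
  rot[1] = efrigwombat$r
  rot[2] = frigwombat$re
  rot[3] = rigwombat$ref
  rot[4] = igwombat$refr
  rot[5] = gwombat$refri
  rot[6] = wombat$refrig
  rot[7] = ombat$refrigw
  rot[8] = mbat$refrigwo
  rot[9] = bat$refrigwom
  rot[10] = at$refrigwomb
  rot[11] = t$refrigwomba
  rot[12] = $refrigwombat
Sorted (with $ < everything):
  sorted[0] = $refrigwombat  (last char: 't')
  sorted[1] = at$refrigwomb  (last char: 'b')
  sorted[2] = bat$refrigwom  (last char: 'm')
  sorted[3] = efrigwombat$r  (last char: 'r')
  sorted[4] = frigwombat$re  (last char: 'e')
  sorted[5] = gwombat$refri  (last char: 'i')
  sorted[6] = igwombat$refr  (last char: 'r')
  sorted[7] = mbat$refrigwo  (last char: 'o')
  sorted[8] = ombat$refrigw  (last char: 'w')
  sorted[9] = refrigwombat$  (last char: '$')
  sorted[10] = rigwombat$ref  (last char: 'f')
  sorted[11] = t$refrigwomba  (last char: 'a')
  sorted[12] = wombat$refrig  (last char: 'g')
Last column: tbmreirow$fag
Original string S is at sorted index 9

Answer: tbmreirow$fag
9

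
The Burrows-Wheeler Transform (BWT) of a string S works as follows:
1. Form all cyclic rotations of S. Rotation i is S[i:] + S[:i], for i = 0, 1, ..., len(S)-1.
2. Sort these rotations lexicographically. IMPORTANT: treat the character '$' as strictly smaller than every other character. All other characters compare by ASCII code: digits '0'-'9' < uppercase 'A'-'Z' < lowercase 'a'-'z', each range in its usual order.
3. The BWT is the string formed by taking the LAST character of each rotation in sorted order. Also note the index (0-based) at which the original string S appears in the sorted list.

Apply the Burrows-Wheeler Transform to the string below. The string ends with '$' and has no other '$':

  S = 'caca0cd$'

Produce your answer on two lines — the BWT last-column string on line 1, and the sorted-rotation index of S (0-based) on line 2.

All 8 rotations (rotation i = S[i:]+S[:i]):
  rot[0] = caca0cd$
  rot[1] = aca0cd$c
  rot[2] = ca0cd$ca
  rot[3] = a0cd$cac
  rot[4] = 0cd$caca
  rot[5] = cd$caca0
  rot[6] = d$caca0c
  rot[7] = $caca0cd
Sorted (with $ < everything):
  sorted[0] = $caca0cd  (last char: 'd')
  sorted[1] = 0cd$caca  (last char: 'a')
  sorted[2] = a0cd$cac  (last char: 'c')
  sorted[3] = aca0cd$c  (last char: 'c')
  sorted[4] = ca0cd$ca  (last char: 'a')
  sorted[5] = caca0cd$  (last char: '$')
  sorted[6] = cd$caca0  (last char: '0')
  sorted[7] = d$caca0c  (last char: 'c')
Last column: dacca$0c
Original string S is at sorted index 5

Answer: dacca$0c
5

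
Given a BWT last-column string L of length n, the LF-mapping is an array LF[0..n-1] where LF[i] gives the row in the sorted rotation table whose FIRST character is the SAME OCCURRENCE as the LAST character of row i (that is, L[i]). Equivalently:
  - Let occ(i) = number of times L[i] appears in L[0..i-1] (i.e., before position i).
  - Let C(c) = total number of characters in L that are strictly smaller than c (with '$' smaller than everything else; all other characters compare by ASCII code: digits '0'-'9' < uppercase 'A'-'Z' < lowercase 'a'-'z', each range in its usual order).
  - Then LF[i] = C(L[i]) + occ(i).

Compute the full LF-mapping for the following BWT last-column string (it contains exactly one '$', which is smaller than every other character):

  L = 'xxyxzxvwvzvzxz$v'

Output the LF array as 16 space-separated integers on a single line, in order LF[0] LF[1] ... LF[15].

Answer: 6 7 11 8 12 9 1 5 2 13 3 14 10 15 0 4

Derivation:
Char counts: '$':1, 'v':4, 'w':1, 'x':5, 'y':1, 'z':4
C (first-col start): C('$')=0, C('v')=1, C('w')=5, C('x')=6, C('y')=11, C('z')=12
L[0]='x': occ=0, LF[0]=C('x')+0=6+0=6
L[1]='x': occ=1, LF[1]=C('x')+1=6+1=7
L[2]='y': occ=0, LF[2]=C('y')+0=11+0=11
L[3]='x': occ=2, LF[3]=C('x')+2=6+2=8
L[4]='z': occ=0, LF[4]=C('z')+0=12+0=12
L[5]='x': occ=3, LF[5]=C('x')+3=6+3=9
L[6]='v': occ=0, LF[6]=C('v')+0=1+0=1
L[7]='w': occ=0, LF[7]=C('w')+0=5+0=5
L[8]='v': occ=1, LF[8]=C('v')+1=1+1=2
L[9]='z': occ=1, LF[9]=C('z')+1=12+1=13
L[10]='v': occ=2, LF[10]=C('v')+2=1+2=3
L[11]='z': occ=2, LF[11]=C('z')+2=12+2=14
L[12]='x': occ=4, LF[12]=C('x')+4=6+4=10
L[13]='z': occ=3, LF[13]=C('z')+3=12+3=15
L[14]='$': occ=0, LF[14]=C('$')+0=0+0=0
L[15]='v': occ=3, LF[15]=C('v')+3=1+3=4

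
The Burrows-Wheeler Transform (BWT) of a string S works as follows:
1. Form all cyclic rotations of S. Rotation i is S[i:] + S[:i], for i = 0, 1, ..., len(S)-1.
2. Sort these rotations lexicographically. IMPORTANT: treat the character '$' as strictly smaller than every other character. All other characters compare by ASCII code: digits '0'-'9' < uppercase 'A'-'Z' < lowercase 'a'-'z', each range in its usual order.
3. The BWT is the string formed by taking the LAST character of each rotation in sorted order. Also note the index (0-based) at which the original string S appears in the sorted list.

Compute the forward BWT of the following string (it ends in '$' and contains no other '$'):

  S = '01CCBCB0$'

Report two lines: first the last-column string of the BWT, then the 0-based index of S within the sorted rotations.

Answer: 0B$0CCBC1
2

Derivation:
All 9 rotations (rotation i = S[i:]+S[:i]):
  rot[0] = 01CCBCB0$
  rot[1] = 1CCBCB0$0
  rot[2] = CCBCB0$01
  rot[3] = CBCB0$01C
  rot[4] = BCB0$01CC
  rot[5] = CB0$01CCB
  rot[6] = B0$01CCBC
  rot[7] = 0$01CCBCB
  rot[8] = $01CCBCB0
Sorted (with $ < everything):
  sorted[0] = $01CCBCB0  (last char: '0')
  sorted[1] = 0$01CCBCB  (last char: 'B')
  sorted[2] = 01CCBCB0$  (last char: '$')
  sorted[3] = 1CCBCB0$0  (last char: '0')
  sorted[4] = B0$01CCBC  (last char: 'C')
  sorted[5] = BCB0$01CC  (last char: 'C')
  sorted[6] = CB0$01CCB  (last char: 'B')
  sorted[7] = CBCB0$01C  (last char: 'C')
  sorted[8] = CCBCB0$01  (last char: '1')
Last column: 0B$0CCBC1
Original string S is at sorted index 2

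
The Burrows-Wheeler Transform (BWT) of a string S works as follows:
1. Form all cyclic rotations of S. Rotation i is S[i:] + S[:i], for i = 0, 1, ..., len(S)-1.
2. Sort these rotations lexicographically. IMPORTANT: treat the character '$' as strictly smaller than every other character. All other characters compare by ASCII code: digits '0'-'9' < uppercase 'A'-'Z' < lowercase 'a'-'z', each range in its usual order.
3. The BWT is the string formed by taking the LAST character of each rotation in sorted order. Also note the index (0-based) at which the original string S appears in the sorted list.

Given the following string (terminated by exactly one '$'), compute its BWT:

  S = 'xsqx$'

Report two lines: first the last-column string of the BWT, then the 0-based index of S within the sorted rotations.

Answer: xsxq$
4

Derivation:
All 5 rotations (rotation i = S[i:]+S[:i]):
  rot[0] = xsqx$
  rot[1] = sqx$x
  rot[2] = qx$xs
  rot[3] = x$xsq
  rot[4] = $xsqx
Sorted (with $ < everything):
  sorted[0] = $xsqx  (last char: 'x')
  sorted[1] = qx$xs  (last char: 's')
  sorted[2] = sqx$x  (last char: 'x')
  sorted[3] = x$xsq  (last char: 'q')
  sorted[4] = xsqx$  (last char: '$')
Last column: xsxq$
Original string S is at sorted index 4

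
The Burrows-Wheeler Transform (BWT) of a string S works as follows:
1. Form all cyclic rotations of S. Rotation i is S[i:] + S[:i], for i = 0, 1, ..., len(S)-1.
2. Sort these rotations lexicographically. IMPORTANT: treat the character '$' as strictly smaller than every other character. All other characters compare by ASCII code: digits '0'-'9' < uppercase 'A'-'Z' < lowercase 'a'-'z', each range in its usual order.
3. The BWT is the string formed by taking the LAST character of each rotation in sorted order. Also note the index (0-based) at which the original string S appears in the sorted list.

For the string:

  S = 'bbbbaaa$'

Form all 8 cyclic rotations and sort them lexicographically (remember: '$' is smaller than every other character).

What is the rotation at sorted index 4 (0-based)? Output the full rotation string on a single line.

All 8 rotations (rotation i = S[i:]+S[:i]):
  rot[0] = bbbbaaa$
  rot[1] = bbbaaa$b
  rot[2] = bbaaa$bb
  rot[3] = baaa$bbb
  rot[4] = aaa$bbbb
  rot[5] = aa$bbbba
  rot[6] = a$bbbbaa
  rot[7] = $bbbbaaa
Sorted (with $ < everything):
  sorted[0] = $bbbbaaa
  sorted[1] = a$bbbbaa
  sorted[2] = aa$bbbba
  sorted[3] = aaa$bbbb
  sorted[4] = baaa$bbb
  sorted[5] = bbaaa$bb
  sorted[6] = bbbaaa$b
  sorted[7] = bbbbaaa$
sorted[4] = baaa$bbb

Answer: baaa$bbb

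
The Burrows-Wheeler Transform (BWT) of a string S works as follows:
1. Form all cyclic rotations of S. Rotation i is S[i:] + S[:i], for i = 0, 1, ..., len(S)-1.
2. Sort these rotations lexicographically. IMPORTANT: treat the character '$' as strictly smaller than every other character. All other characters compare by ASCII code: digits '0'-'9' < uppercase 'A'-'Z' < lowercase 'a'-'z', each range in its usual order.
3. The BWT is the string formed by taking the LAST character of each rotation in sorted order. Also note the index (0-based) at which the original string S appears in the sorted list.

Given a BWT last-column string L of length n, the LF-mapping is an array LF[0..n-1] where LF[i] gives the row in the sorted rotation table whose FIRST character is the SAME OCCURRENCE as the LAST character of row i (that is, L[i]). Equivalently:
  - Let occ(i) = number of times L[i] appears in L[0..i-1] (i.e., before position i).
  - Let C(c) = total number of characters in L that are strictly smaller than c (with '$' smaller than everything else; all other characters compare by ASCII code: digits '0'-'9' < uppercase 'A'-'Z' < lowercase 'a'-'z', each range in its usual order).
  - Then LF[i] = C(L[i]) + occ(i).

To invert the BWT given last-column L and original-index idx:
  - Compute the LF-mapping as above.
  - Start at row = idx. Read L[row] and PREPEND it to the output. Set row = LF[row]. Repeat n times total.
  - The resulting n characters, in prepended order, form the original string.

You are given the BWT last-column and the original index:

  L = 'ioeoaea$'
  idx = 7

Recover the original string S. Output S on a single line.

Answer: oeaoaei$

Derivation:
LF mapping: 5 6 3 7 1 4 2 0
Walk LF starting at row 7, prepending L[row]:
  step 1: row=7, L[7]='$', prepend. Next row=LF[7]=0
  step 2: row=0, L[0]='i', prepend. Next row=LF[0]=5
  step 3: row=5, L[5]='e', prepend. Next row=LF[5]=4
  step 4: row=4, L[4]='a', prepend. Next row=LF[4]=1
  step 5: row=1, L[1]='o', prepend. Next row=LF[1]=6
  step 6: row=6, L[6]='a', prepend. Next row=LF[6]=2
  step 7: row=2, L[2]='e', prepend. Next row=LF[2]=3
  step 8: row=3, L[3]='o', prepend. Next row=LF[3]=7
Reversed output: oeaoaei$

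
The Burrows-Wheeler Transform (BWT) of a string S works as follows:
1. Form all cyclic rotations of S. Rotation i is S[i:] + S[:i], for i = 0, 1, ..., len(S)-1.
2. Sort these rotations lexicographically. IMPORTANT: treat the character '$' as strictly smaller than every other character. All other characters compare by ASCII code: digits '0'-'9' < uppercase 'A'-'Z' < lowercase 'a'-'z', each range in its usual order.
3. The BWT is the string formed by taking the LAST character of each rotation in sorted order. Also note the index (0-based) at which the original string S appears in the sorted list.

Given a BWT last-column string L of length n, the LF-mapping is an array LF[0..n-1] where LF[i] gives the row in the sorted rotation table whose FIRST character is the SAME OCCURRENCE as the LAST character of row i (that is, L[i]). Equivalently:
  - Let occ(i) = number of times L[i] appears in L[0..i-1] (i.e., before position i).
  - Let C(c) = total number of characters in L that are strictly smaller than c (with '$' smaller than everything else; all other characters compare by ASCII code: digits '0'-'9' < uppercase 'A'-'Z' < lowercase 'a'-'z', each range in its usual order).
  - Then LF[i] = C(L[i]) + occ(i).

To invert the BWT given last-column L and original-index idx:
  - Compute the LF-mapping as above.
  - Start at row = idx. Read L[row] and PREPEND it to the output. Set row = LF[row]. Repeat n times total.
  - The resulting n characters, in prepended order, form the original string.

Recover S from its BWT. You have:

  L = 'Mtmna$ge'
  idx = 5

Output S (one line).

Answer: magnetM$

Derivation:
LF mapping: 1 7 5 6 2 0 4 3
Walk LF starting at row 5, prepending L[row]:
  step 1: row=5, L[5]='$', prepend. Next row=LF[5]=0
  step 2: row=0, L[0]='M', prepend. Next row=LF[0]=1
  step 3: row=1, L[1]='t', prepend. Next row=LF[1]=7
  step 4: row=7, L[7]='e', prepend. Next row=LF[7]=3
  step 5: row=3, L[3]='n', prepend. Next row=LF[3]=6
  step 6: row=6, L[6]='g', prepend. Next row=LF[6]=4
  step 7: row=4, L[4]='a', prepend. Next row=LF[4]=2
  step 8: row=2, L[2]='m', prepend. Next row=LF[2]=5
Reversed output: magnetM$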